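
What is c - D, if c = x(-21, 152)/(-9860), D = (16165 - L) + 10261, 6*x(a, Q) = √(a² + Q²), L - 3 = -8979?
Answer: -35402 - √23545/59160 ≈ -35402.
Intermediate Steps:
L = -8976 (L = 3 - 8979 = -8976)
x(a, Q) = √(Q² + a²)/6 (x(a, Q) = √(a² + Q²)/6 = √(Q² + a²)/6)
D = 35402 (D = (16165 - 1*(-8976)) + 10261 = (16165 + 8976) + 10261 = 25141 + 10261 = 35402)
c = -√23545/59160 (c = (√(152² + (-21)²)/6)/(-9860) = (√(23104 + 441)/6)*(-1/9860) = (√23545/6)*(-1/9860) = -√23545/59160 ≈ -0.0025937)
c - D = -√23545/59160 - 1*35402 = -√23545/59160 - 35402 = -35402 - √23545/59160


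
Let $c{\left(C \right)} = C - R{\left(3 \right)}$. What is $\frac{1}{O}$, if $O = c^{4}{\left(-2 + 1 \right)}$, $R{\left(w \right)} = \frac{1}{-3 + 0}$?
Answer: $\frac{81}{16} \approx 5.0625$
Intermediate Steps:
$R{\left(w \right)} = - \frac{1}{3}$ ($R{\left(w \right)} = \frac{1}{-3} = - \frac{1}{3}$)
$c{\left(C \right)} = \frac{1}{3} + C$ ($c{\left(C \right)} = C - - \frac{1}{3} = C + \frac{1}{3} = \frac{1}{3} + C$)
$O = \frac{16}{81}$ ($O = \left(\frac{1}{3} + \left(-2 + 1\right)\right)^{4} = \left(\frac{1}{3} - 1\right)^{4} = \left(- \frac{2}{3}\right)^{4} = \frac{16}{81} \approx 0.19753$)
$\frac{1}{O} = \frac{1}{\frac{16}{81}} = \frac{81}{16}$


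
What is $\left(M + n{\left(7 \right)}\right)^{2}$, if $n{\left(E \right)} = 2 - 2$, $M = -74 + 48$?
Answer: $676$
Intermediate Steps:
$M = -26$
$n{\left(E \right)} = 0$
$\left(M + n{\left(7 \right)}\right)^{2} = \left(-26 + 0\right)^{2} = \left(-26\right)^{2} = 676$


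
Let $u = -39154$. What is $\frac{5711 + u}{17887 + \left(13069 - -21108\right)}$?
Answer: $- \frac{33443}{52064} \approx -0.64234$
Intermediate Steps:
$\frac{5711 + u}{17887 + \left(13069 - -21108\right)} = \frac{5711 - 39154}{17887 + \left(13069 - -21108\right)} = - \frac{33443}{17887 + \left(13069 + 21108\right)} = - \frac{33443}{17887 + 34177} = - \frac{33443}{52064}$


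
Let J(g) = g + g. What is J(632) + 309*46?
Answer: 15478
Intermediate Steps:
J(g) = 2*g
J(632) + 309*46 = 2*632 + 309*46 = 1264 + 14214 = 15478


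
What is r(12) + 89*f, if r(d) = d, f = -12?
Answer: -1056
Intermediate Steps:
r(12) + 89*f = 12 + 89*(-12) = 12 - 1068 = -1056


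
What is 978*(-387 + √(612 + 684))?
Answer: -343278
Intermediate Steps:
978*(-387 + √(612 + 684)) = 978*(-387 + √1296) = 978*(-387 + 36) = 978*(-351) = -343278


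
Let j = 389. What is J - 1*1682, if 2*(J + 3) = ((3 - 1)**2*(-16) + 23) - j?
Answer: -1900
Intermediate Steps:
J = -218 (J = -3 + (((3 - 1)**2*(-16) + 23) - 1*389)/2 = -3 + ((2**2*(-16) + 23) - 389)/2 = -3 + ((4*(-16) + 23) - 389)/2 = -3 + ((-64 + 23) - 389)/2 = -3 + (-41 - 389)/2 = -3 + (1/2)*(-430) = -3 - 215 = -218)
J - 1*1682 = -218 - 1*1682 = -218 - 1682 = -1900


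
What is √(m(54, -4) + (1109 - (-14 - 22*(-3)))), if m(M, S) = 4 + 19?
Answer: 6*√30 ≈ 32.863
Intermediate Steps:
m(M, S) = 23
√(m(54, -4) + (1109 - (-14 - 22*(-3)))) = √(23 + (1109 - (-14 - 22*(-3)))) = √(23 + (1109 - (-14 + 66))) = √(23 + (1109 - 1*52)) = √(23 + (1109 - 52)) = √(23 + 1057) = √1080 = 6*√30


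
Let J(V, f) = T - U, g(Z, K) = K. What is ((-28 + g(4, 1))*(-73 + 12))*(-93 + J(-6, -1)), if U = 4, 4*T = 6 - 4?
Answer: -317871/2 ≈ -1.5894e+5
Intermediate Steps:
T = ½ (T = (6 - 4)/4 = (¼)*2 = ½ ≈ 0.50000)
J(V, f) = -7/2 (J(V, f) = ½ - 1*4 = ½ - 4 = -7/2)
((-28 + g(4, 1))*(-73 + 12))*(-93 + J(-6, -1)) = ((-28 + 1)*(-73 + 12))*(-93 - 7/2) = -27*(-61)*(-193/2) = 1647*(-193/2) = -317871/2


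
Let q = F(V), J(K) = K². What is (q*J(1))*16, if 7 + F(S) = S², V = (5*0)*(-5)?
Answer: -112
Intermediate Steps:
V = 0 (V = 0*(-5) = 0)
F(S) = -7 + S²
q = -7 (q = -7 + 0² = -7 + 0 = -7)
(q*J(1))*16 = -7*1²*16 = -7*1*16 = -7*16 = -112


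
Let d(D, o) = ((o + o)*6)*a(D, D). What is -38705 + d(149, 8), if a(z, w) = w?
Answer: -24401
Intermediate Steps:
d(D, o) = 12*D*o (d(D, o) = ((o + o)*6)*D = ((2*o)*6)*D = (12*o)*D = 12*D*o)
-38705 + d(149, 8) = -38705 + 12*149*8 = -38705 + 14304 = -24401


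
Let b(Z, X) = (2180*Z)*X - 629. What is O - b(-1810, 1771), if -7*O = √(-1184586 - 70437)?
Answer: 6988012429 - 3*I*√139447/7 ≈ 6.988e+9 - 160.04*I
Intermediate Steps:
O = -3*I*√139447/7 (O = -√(-1184586 - 70437)/7 = -3*I*√139447/7 ≈ -160.04*I)
b(Z, X) = -629 + 2180*X*Z (b(Z, X) = 2180*X*Z - 629 = -629 + 2180*X*Z)
O - b(-1810, 1771) = -3*I*√139447/7 - (-629 + 2180*1771*(-1810)) = -3*I*√139447/7 - (-629 - 6988011800) = -3*I*√139447/7 - 1*(-6988012429) = -3*I*√139447/7 + 6988012429 = 6988012429 - 3*I*√139447/7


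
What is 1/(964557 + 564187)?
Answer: 1/1528744 ≈ 6.5413e-7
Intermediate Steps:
1/(964557 + 564187) = 1/1528744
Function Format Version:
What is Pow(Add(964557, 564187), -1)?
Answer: Rational(1, 1528744) ≈ 6.5413e-7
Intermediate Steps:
Pow(Add(964557, 564187), -1) = Pow(1528744, -1) = Rational(1, 1528744)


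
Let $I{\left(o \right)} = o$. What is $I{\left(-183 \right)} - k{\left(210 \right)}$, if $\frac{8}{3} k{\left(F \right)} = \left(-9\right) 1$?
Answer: $- \frac{1437}{8} \approx -179.63$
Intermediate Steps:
$k{\left(F \right)} = - \frac{27}{8}$ ($k{\left(F \right)} = \frac{3 \left(\left(-9\right) 1\right)}{8} = \frac{3}{8} \left(-9\right) = - \frac{27}{8}$)
$I{\left(-183 \right)} - k{\left(210 \right)} = -183 - - \frac{27}{8} = -183 + \frac{27}{8} = - \frac{1437}{8}$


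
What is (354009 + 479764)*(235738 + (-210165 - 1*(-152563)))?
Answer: 148524987128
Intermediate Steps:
(354009 + 479764)*(235738 + (-210165 - 1*(-152563))) = 833773*(235738 + (-210165 + 152563)) = 833773*(235738 - 57602) = 833773*178136 = 148524987128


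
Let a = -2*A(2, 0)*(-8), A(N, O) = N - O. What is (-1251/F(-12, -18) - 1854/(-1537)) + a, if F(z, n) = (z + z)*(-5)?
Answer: 1400591/61480 ≈ 22.781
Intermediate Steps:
F(z, n) = -10*z (F(z, n) = (2*z)*(-5) = -10*z)
a = 32 (a = -2*(2 - 1*0)*(-8) = -2*(2 + 0)*(-8) = -2*2*(-8) = -4*(-8) = 32)
(-1251/F(-12, -18) - 1854/(-1537)) + a = (-1251/((-10*(-12))) - 1854/(-1537)) + 32 = (-1251/120 - 1854*(-1/1537)) + 32 = (-1251*1/120 + 1854/1537) + 32 = (-417/40 + 1854/1537) + 32 = -566769/61480 + 32 = 1400591/61480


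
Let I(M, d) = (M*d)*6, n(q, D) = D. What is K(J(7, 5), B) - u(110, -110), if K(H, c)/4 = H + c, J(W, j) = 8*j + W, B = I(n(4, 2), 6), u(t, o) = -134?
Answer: 610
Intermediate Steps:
I(M, d) = 6*M*d
B = 72 (B = 6*2*6 = 72)
J(W, j) = W + 8*j
K(H, c) = 4*H + 4*c (K(H, c) = 4*(H + c) = 4*H + 4*c)
K(J(7, 5), B) - u(110, -110) = (4*(7 + 8*5) + 4*72) - 1*(-134) = (4*(7 + 40) + 288) + 134 = (4*47 + 288) + 134 = (188 + 288) + 134 = 476 + 134 = 610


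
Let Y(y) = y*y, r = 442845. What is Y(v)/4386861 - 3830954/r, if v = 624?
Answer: -1848158831186/215855495505 ≈ -8.5620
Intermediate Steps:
Y(y) = y²
Y(v)/4386861 - 3830954/r = 624²/4386861 - 3830954/442845 = 389376*(1/4386861) - 3830954*1/442845 = 43264/487429 - 3830954/442845 = -1848158831186/215855495505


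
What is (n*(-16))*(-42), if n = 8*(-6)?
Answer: -32256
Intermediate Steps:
n = -48
(n*(-16))*(-42) = -48*(-16)*(-42) = 768*(-42) = -32256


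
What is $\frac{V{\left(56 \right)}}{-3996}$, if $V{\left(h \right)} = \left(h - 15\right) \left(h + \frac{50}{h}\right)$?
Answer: $- \frac{2419}{4144} \approx -0.58374$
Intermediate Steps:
$V{\left(h \right)} = \left(-15 + h\right) \left(h + \frac{50}{h}\right)$
$\frac{V{\left(56 \right)}}{-3996} = \frac{50 + 56^{2} - \frac{750}{56} - 840}{-3996} = \left(50 + 3136 - \frac{375}{28} - 840\right) \left(- \frac{1}{3996}\right) = \frac{65313}{28} \left(- \frac{1}{3996}\right) = - \frac{2419}{4144}$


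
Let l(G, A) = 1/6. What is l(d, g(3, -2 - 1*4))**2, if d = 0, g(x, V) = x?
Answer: 1/36 ≈ 0.027778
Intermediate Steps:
l(G, A) = 1/6
l(d, g(3, -2 - 1*4))**2 = (1/6)**2 = 1/36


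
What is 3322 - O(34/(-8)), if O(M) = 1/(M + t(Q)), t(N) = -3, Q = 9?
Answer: 96342/29 ≈ 3322.1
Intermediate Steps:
O(M) = 1/(-3 + M) (O(M) = 1/(M - 3) = 1/(-3 + M))
3322 - O(34/(-8)) = 3322 - 1/(-3 + 34/(-8)) = 3322 - 1/(-3 + 34*(-⅛)) = 3322 - 1/(-3 - 17/4) = 3322 - 1/(-29/4) = 3322 - 1*(-4/29) = 3322 + 4/29 = 96342/29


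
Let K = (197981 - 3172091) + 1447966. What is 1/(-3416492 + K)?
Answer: -1/4942636 ≈ -2.0232e-7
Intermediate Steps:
K = -1526144 (K = -2974110 + 1447966 = -1526144)
1/(-3416492 + K) = 1/(-3416492 - 1526144) = 1/(-4942636) = -1/4942636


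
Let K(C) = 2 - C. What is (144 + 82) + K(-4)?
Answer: 232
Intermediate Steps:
(144 + 82) + K(-4) = (144 + 82) + (2 - 1*(-4)) = 226 + (2 + 4) = 226 + 6 = 232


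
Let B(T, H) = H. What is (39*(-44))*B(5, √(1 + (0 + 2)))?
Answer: -1716*√3 ≈ -2972.2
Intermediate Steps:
(39*(-44))*B(5, √(1 + (0 + 2))) = (39*(-44))*√(1 + (0 + 2)) = -1716*√(1 + 2) = -1716*√3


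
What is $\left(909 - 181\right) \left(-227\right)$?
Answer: $-165256$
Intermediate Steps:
$\left(909 - 181\right) \left(-227\right) = 728 \left(-227\right) = -165256$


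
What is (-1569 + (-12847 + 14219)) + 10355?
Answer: 10158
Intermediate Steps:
(-1569 + (-12847 + 14219)) + 10355 = (-1569 + 1372) + 10355 = -197 + 10355 = 10158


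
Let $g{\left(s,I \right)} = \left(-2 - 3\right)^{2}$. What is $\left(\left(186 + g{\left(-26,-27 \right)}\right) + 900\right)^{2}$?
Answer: $1234321$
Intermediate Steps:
$g{\left(s,I \right)} = 25$ ($g{\left(s,I \right)} = \left(-2 - 3\right)^{2} = \left(-5\right)^{2} = 25$)
$\left(\left(186 + g{\left(-26,-27 \right)}\right) + 900\right)^{2} = \left(\left(186 + 25\right) + 900\right)^{2} = \left(211 + 900\right)^{2} = 1111^{2} = 1234321$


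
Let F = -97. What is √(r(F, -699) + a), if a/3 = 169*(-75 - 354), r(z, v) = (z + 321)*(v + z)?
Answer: I*√395807 ≈ 629.13*I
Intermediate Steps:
r(z, v) = (321 + z)*(v + z)
a = -217503 (a = 3*(169*(-75 - 354)) = 3*(169*(-429)) = 3*(-72501) = -217503)
√(r(F, -699) + a) = √(((-97)² + 321*(-699) + 321*(-97) - 699*(-97)) - 217503) = √((9409 - 224379 - 31137 + 67803) - 217503) = √(-178304 - 217503) = √(-395807) = I*√395807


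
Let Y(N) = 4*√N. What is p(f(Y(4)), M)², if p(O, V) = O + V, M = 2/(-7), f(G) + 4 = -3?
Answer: 2601/49 ≈ 53.082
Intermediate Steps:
f(G) = -7 (f(G) = -4 - 3 = -7)
M = -2/7 (M = 2*(-⅐) = -2/7 ≈ -0.28571)
p(f(Y(4)), M)² = (-7 - 2/7)² = (-51/7)² = 2601/49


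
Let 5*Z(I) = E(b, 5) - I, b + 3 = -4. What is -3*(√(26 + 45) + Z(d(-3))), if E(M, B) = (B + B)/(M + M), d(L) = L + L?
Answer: -111/35 - 3*√71 ≈ -28.450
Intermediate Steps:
b = -7 (b = -3 - 4 = -7)
d(L) = 2*L
E(M, B) = B/M (E(M, B) = (2*B)/((2*M)) = (2*B)*(1/(2*M)) = B/M)
Z(I) = -⅐ - I/5 (Z(I) = (5/(-7) - I)/5 = (5*(-⅐) - I)/5 = (-5/7 - I)/5 = -⅐ - I/5)
-3*(√(26 + 45) + Z(d(-3))) = -3*(√(26 + 45) + (-⅐ - 2*(-3)/5)) = -3*(√71 + (-⅐ - ⅕*(-6))) = -3*(√71 + (-⅐ + 6/5)) = -3*(√71 + 37/35) = -3*(37/35 + √71) = -111/35 - 3*√71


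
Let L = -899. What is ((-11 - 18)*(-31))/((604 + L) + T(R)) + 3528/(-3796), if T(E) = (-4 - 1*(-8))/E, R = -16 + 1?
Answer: -16703643/4203121 ≈ -3.9741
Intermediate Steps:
R = -15
T(E) = 4/E (T(E) = (-4 + 8)/E = 4/E)
((-11 - 18)*(-31))/((604 + L) + T(R)) + 3528/(-3796) = ((-11 - 18)*(-31))/((604 - 899) + 4/(-15)) + 3528/(-3796) = (-29*(-31))/(-295 + 4*(-1/15)) + 3528*(-1/3796) = 899/(-295 - 4/15) - 882/949 = 899/(-4429/15) - 882/949 = 899*(-15/4429) - 882/949 = -13485/4429 - 882/949 = -16703643/4203121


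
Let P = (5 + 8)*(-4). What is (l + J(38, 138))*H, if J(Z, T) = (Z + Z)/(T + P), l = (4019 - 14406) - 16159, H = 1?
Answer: -1141440/43 ≈ -26545.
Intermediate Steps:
P = -52 (P = 13*(-4) = -52)
l = -26546 (l = -10387 - 16159 = -26546)
J(Z, T) = 2*Z/(-52 + T) (J(Z, T) = (Z + Z)/(T - 52) = (2*Z)/(-52 + T) = 2*Z/(-52 + T))
(l + J(38, 138))*H = (-26546 + 2*38/(-52 + 138))*1 = (-26546 + 2*38/86)*1 = (-26546 + 2*38*(1/86))*1 = (-26546 + 38/43)*1 = -1141440/43*1 = -1141440/43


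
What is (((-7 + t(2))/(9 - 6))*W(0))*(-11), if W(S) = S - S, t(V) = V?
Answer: 0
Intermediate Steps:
W(S) = 0
(((-7 + t(2))/(9 - 6))*W(0))*(-11) = (((-7 + 2)/(9 - 6))*0)*(-11) = (-5/3*0)*(-11) = (-5*⅓*0)*(-11) = -5/3*0*(-11) = 0*(-11) = 0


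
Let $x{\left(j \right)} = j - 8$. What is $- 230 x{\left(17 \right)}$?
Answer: $-2070$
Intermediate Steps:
$x{\left(j \right)} = -8 + j$
$- 230 x{\left(17 \right)} = - 230 \left(-8 + 17\right) = \left(-230\right) 9 = -2070$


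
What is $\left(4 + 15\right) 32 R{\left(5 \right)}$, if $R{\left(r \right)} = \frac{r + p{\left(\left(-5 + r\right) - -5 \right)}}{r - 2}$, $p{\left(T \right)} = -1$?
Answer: $\frac{2432}{3} \approx 810.67$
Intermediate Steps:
$R{\left(r \right)} = \frac{-1 + r}{-2 + r}$ ($R{\left(r \right)} = \frac{r - 1}{r - 2} = \frac{-1 + r}{-2 + r}$)
$\left(4 + 15\right) 32 R{\left(5 \right)} = \left(4 + 15\right) 32 \frac{-1 + 5}{-2 + 5} = 19 \cdot 32 \cdot \frac{1}{3} \cdot 4 = 608 \cdot \frac{1}{3} \cdot 4 = 608 \cdot \frac{4}{3} = \frac{2432}{3}$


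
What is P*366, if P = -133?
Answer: -48678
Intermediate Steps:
P*366 = -133*366 = -48678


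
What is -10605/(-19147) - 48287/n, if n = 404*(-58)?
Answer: 1173047549/448652504 ≈ 2.6146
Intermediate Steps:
n = -23432
-10605/(-19147) - 48287/n = -10605/(-19147) - 48287/(-23432) = -10605*(-1/19147) - 48287*(-1/23432) = 10605/19147 + 48287/23432 = 1173047549/448652504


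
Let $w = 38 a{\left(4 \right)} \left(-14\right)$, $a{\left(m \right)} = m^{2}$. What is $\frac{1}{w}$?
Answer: $- \frac{1}{8512} \approx -0.00011748$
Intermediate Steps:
$w = -8512$ ($w = 38 \cdot 4^{2} \left(-14\right) = 38 \cdot 16 \left(-14\right) = 608 \left(-14\right) = -8512$)
$\frac{1}{w} = \frac{1}{-8512} = - \frac{1}{8512}$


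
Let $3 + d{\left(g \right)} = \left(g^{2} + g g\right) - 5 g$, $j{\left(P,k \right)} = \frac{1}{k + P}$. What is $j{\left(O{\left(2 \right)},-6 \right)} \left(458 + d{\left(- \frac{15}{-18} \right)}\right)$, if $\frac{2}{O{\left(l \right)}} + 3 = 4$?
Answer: $- \frac{2035}{18} \approx -113.06$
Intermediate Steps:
$O{\left(l \right)} = 2$ ($O{\left(l \right)} = \frac{2}{-3 + 4} = \frac{2}{1} = 2 \cdot 1 = 2$)
$j{\left(P,k \right)} = \frac{1}{P + k}$
$d{\left(g \right)} = -3 - 5 g + 2 g^{2}$ ($d{\left(g \right)} = -3 - \left(- g^{2} + 5 g - g g\right) = -3 - \left(- 2 g^{2} + 5 g\right) = -3 + \left(2 g^{2} - 5 g\right) = -3 + \left(- 5 g + 2 g^{2}\right) = -3 - 5 g + 2 g^{2}$)
$j{\left(O{\left(2 \right)},-6 \right)} \left(458 + d{\left(- \frac{15}{-18} \right)}\right) = \frac{458 - \left(3 - \frac{25}{18} + 5 \left(-15\right) \frac{1}{-18}\right)}{2 - 6} = \frac{458 - \left(3 - \frac{25}{18} + 5 \left(-15\right) \left(- \frac{1}{18}\right)\right)}{-4} = - \frac{458 - \left(\frac{43}{6} - \frac{25}{18}\right)}{4} = - \frac{458 - \frac{52}{9}}{4} = \left(- \frac{1}{4}\right) \frac{4070}{9} = - \frac{2035}{18}$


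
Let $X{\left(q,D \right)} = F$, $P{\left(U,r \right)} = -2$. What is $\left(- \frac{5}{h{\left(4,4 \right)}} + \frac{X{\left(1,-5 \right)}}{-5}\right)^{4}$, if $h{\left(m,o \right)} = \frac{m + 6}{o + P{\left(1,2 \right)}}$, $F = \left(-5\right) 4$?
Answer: $81$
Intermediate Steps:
$F = -20$
$h{\left(m,o \right)} = \frac{6 + m}{-2 + o}$ ($h{\left(m,o \right)} = \frac{m + 6}{o - 2} = \frac{6 + m}{-2 + o}$)
$X{\left(q,D \right)} = -20$
$\left(- \frac{5}{h{\left(4,4 \right)}} + \frac{X{\left(1,-5 \right)}}{-5}\right)^{4} = \left(- \frac{5}{\frac{1}{-2 + 4} \left(6 + 4\right)} - \frac{20}{-5}\right)^{4} = \left(- \frac{5}{\frac{1}{2} \cdot 10} - -4\right)^{4} = \left(- \frac{5}{\frac{1}{2} \cdot 10} + 4\right)^{4} = \left(- \frac{5}{5} + 4\right)^{4} = \left(\left(-5\right) \frac{1}{5} + 4\right)^{4} = \left(-1 + 4\right)^{4} = 3^{4} = 81$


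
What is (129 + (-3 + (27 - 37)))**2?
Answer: 13456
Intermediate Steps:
(129 + (-3 + (27 - 37)))**2 = (129 + (-3 - 10))**2 = (129 - 13)**2 = 116**2 = 13456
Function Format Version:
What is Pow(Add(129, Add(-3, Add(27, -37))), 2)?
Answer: 13456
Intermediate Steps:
Pow(Add(129, Add(-3, Add(27, -37))), 2) = Pow(Add(129, Add(-3, -10)), 2) = Pow(Add(129, -13), 2) = Pow(116, 2) = 13456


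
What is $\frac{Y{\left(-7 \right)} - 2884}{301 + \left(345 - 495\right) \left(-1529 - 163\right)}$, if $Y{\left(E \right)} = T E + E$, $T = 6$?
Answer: $- \frac{2933}{254101} \approx -0.011543$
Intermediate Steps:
$Y{\left(E \right)} = 7 E$ ($Y{\left(E \right)} = 6 E + E = 7 E$)
$\frac{Y{\left(-7 \right)} - 2884}{301 + \left(345 - 495\right) \left(-1529 - 163\right)} = \frac{7 \left(-7\right) - 2884}{301 + \left(345 - 495\right) \left(-1529 - 163\right)} = \frac{-49 - 2884}{301 - -253800} = - \frac{2933}{301 + 253800} = - \frac{2933}{254101}$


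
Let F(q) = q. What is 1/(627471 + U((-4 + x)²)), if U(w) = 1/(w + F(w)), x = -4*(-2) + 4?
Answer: 128/80316289 ≈ 1.5937e-6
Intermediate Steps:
x = 12 (x = 8 + 4 = 12)
U(w) = 1/(2*w) (U(w) = 1/(w + w) = 1/(2*w))
1/(627471 + U((-4 + x)²)) = 1/(627471 + 1/(2*((-4 + 12)²))) = 1/(627471 + 1/(2*(8²))) = 1/(627471 + (½)/64) = 1/(627471 + (½)*(1/64)) = 1/(627471 + 1/128) = 1/(80316289/128) = 128/80316289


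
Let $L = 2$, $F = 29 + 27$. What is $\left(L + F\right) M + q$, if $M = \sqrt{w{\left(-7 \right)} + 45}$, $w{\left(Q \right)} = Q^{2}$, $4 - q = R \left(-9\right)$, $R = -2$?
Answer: $-14 + 58 \sqrt{94} \approx 548.33$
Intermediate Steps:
$F = 56$
$q = -14$ ($q = 4 - \left(-2\right) \left(-9\right) = 4 - 18 = -14$)
$M = \sqrt{94}$ ($M = \sqrt{\left(-7\right)^{2} + 45} = \sqrt{49 + 45} = \sqrt{94} \approx 9.6954$)
$\left(L + F\right) M + q = \left(2 + 56\right) \sqrt{94} - 14 = 58 \sqrt{94} - 14 = -14 + 58 \sqrt{94}$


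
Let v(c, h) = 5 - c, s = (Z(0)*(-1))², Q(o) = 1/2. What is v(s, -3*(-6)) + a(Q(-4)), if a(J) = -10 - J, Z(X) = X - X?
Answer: -11/2 ≈ -5.5000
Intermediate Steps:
Z(X) = 0
Q(o) = ½
s = 0 (s = (0*(-1))² = 0² = 0)
v(s, -3*(-6)) + a(Q(-4)) = (5 - 1*0) + (-10 - 1*½) = (5 + 0) + (-10 - ½) = 5 - 21/2 = -11/2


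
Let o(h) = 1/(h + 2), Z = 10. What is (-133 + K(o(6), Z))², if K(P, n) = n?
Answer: 15129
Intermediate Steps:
o(h) = 1/(2 + h)
(-133 + K(o(6), Z))² = (-133 + 10)² = (-123)² = 15129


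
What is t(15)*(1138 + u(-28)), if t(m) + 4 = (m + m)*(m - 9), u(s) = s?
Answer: 195360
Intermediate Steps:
t(m) = -4 + 2*m*(-9 + m) (t(m) = -4 + (m + m)*(m - 9) = -4 + (2*m)*(-9 + m) = -4 + 2*m*(-9 + m))
t(15)*(1138 + u(-28)) = (-4 - 18*15 + 2*15**2)*(1138 - 28) = (-4 - 270 + 2*225)*1110 = (-4 - 270 + 450)*1110 = 176*1110 = 195360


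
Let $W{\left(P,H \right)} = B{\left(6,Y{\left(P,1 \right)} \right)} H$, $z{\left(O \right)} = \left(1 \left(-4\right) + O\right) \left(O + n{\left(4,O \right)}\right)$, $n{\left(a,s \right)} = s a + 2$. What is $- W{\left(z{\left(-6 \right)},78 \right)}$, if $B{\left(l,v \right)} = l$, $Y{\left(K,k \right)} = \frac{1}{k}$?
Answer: $-468$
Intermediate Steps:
$n{\left(a,s \right)} = 2 + a s$ ($n{\left(a,s \right)} = a s + 2 = 2 + a s$)
$z{\left(O \right)} = \left(-4 + O\right) \left(2 + 5 O\right)$ ($z{\left(O \right)} = \left(1 \left(-4\right) + O\right) \left(O + \left(2 + 4 O\right)\right) = \left(-4 + O\right) \left(2 + 5 O\right)$)
$W{\left(P,H \right)} = 6 H$
$- W{\left(z{\left(-6 \right)},78 \right)} = - 6 \cdot 78 = \left(-1\right) 468 = -468$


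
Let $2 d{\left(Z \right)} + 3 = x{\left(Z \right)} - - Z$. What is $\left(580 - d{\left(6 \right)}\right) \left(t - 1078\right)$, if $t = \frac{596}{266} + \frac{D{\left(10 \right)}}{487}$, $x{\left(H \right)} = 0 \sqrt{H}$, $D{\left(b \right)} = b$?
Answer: $- \frac{40307960537}{64771} \approx -6.2232 \cdot 10^{5}$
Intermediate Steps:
$x{\left(H \right)} = 0$
$t = \frac{146456}{64771}$ ($t = \frac{596}{266} + \frac{10}{487} = 596 \cdot \frac{1}{266} + 10 \cdot \frac{1}{487} = \frac{298}{133} + \frac{10}{487} = \frac{146456}{64771} \approx 2.2611$)
$d{\left(Z \right)} = - \frac{3}{2} + \frac{Z}{2}$ ($d{\left(Z \right)} = - \frac{3}{2} + \frac{0 - - Z}{2} = - \frac{3}{2} + \frac{0 + Z}{2} = - \frac{3}{2} + \frac{Z}{2}$)
$\left(580 - d{\left(6 \right)}\right) \left(t - 1078\right) = \left(580 - \left(- \frac{3}{2} + \frac{1}{2} \cdot 6\right)\right) \left(\frac{146456}{64771} - 1078\right) = \left(580 - \left(- \frac{3}{2} + 3\right)\right) \left(- \frac{69676682}{64771}\right) = \left(580 - \frac{3}{2}\right) \left(- \frac{69676682}{64771}\right) = \frac{1157}{2} \left(- \frac{69676682}{64771}\right) = - \frac{40307960537}{64771}$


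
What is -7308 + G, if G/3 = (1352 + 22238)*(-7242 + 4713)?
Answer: -178984638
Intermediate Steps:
G = -178977330 (G = 3*((1352 + 22238)*(-7242 + 4713)) = 3*(23590*(-2529)) = 3*(-59659110) = -178977330)
-7308 + G = -7308 - 178977330 = -178984638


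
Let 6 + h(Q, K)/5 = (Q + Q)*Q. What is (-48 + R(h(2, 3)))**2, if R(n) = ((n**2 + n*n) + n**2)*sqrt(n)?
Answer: 902304 - 28800*sqrt(10) ≈ 8.1123e+5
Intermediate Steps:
h(Q, K) = -30 + 10*Q**2 (h(Q, K) = -30 + 5*((Q + Q)*Q) = -30 + 5*((2*Q)*Q) = -30 + 5*(2*Q**2) = -30 + 10*Q**2)
R(n) = 3*n**(5/2) (R(n) = ((n**2 + n**2) + n**2)*sqrt(n) = (2*n**2 + n**2)*sqrt(n) = (3*n**2)*sqrt(n) = 3*n**(5/2))
(-48 + R(h(2, 3)))**2 = (-48 + 3*(-30 + 10*2**2)**(5/2))**2 = (-48 + 3*(-30 + 10*4)**(5/2))**2 = (-48 + 3*(-30 + 40)**(5/2))**2 = (-48 + 3*10**(5/2))**2 = (-48 + 3*(100*sqrt(10)))**2 = (-48 + 300*sqrt(10))**2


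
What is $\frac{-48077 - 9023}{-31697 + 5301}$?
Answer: $\frac{14275}{6599} \approx 2.1632$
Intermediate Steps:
$\frac{-48077 - 9023}{-31697 + 5301} = \frac{-48077 - 9023}{-26396} = \left(-57100\right) \left(- \frac{1}{26396}\right) = \frac{14275}{6599}$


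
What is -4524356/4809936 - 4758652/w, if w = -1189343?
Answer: 4376950107041/1430165928012 ≈ 3.0604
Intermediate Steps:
-4524356/4809936 - 4758652/w = -4524356/4809936 - 4758652/(-1189343) = -4524356*1/4809936 - 4758652*(-1/1189343) = -1131089/1202484 + 4758652/1189343 = 4376950107041/1430165928012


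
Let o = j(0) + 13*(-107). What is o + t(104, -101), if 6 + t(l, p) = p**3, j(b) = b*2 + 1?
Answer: -1031697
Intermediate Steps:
j(b) = 1 + 2*b (j(b) = 2*b + 1 = 1 + 2*b)
t(l, p) = -6 + p**3
o = -1390 (o = (1 + 2*0) + 13*(-107) = (1 + 0) - 1391 = 1 - 1391 = -1390)
o + t(104, -101) = -1390 + (-6 + (-101)**3) = -1390 + (-6 - 1030301) = -1390 - 1030307 = -1031697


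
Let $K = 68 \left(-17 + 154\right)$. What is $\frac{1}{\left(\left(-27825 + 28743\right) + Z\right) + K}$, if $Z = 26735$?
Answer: $\frac{1}{36969} \approx 2.705 \cdot 10^{-5}$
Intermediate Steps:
$K = 9316$ ($K = 68 \cdot 137 = 9316$)
$\frac{1}{\left(\left(-27825 + 28743\right) + Z\right) + K} = \frac{1}{\left(\left(-27825 + 28743\right) + 26735\right) + 9316} = \frac{1}{\left(918 + 26735\right) + 9316} = \frac{1}{27653 + 9316} = \frac{1}{36969}$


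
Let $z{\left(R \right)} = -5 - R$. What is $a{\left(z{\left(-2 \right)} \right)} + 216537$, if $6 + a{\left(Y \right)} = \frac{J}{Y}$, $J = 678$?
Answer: $216305$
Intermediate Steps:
$a{\left(Y \right)} = -6 + \frac{678}{Y}$
$a{\left(z{\left(-2 \right)} \right)} + 216537 = \left(-6 + \frac{678}{-5 - -2}\right) + 216537 = \left(-6 + \frac{678}{-5 + 2}\right) + 216537 = \left(-6 + \frac{678}{-3}\right) + 216537 = \left(-6 + 678 \left(- \frac{1}{3}\right)\right) + 216537 = \left(-6 - 226\right) + 216537 = -232 + 216537 = 216305$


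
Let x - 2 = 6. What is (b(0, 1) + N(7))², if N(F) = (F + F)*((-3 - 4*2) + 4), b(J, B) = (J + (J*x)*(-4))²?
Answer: 9604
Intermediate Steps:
x = 8 (x = 2 + 6 = 8)
b(J, B) = 961*J² (b(J, B) = (J + (J*8)*(-4))² = (J + (8*J)*(-4))² = (J - 32*J)² = (-31*J)² = 961*J²)
N(F) = -14*F (N(F) = (2*F)*((-3 - 8) + 4) = (2*F)*(-11 + 4) = (2*F)*(-7) = -14*F)
(b(0, 1) + N(7))² = (961*0² - 14*7)² = (961*0 - 98)² = (0 - 98)² = (-98)² = 9604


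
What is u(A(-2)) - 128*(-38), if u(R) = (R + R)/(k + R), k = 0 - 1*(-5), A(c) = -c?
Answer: 34052/7 ≈ 4864.6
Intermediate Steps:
k = 5 (k = 0 + 5 = 5)
u(R) = 2*R/(5 + R) (u(R) = (R + R)/(5 + R) = (2*R)/(5 + R) = 2*R/(5 + R))
u(A(-2)) - 128*(-38) = 2*(-1*(-2))/(5 - 1*(-2)) - 128*(-38) = 2*2/(5 + 2) + 4864 = 2*2/7 + 4864 = 2*2*(1/7) + 4864 = 4/7 + 4864 = 34052/7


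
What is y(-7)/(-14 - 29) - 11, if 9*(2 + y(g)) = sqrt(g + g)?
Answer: -471/43 - I*sqrt(14)/387 ≈ -10.953 - 0.0096684*I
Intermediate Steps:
y(g) = -2 + sqrt(2)*sqrt(g)/9 (y(g) = -2 + sqrt(g + g)/9 = -2 + sqrt(2*g)/9 = -2 + (sqrt(2)*sqrt(g))/9 = -2 + sqrt(2)*sqrt(g)/9)
y(-7)/(-14 - 29) - 11 = (-2 + sqrt(2)*sqrt(-7)/9)/(-14 - 29) - 11 = (-2 + sqrt(2)*(I*sqrt(7))/9)/(-43) - 11 = (-2 + I*sqrt(14)/9)*(-1/43) - 11 = (2/43 - I*sqrt(14)/387) - 11 = -471/43 - I*sqrt(14)/387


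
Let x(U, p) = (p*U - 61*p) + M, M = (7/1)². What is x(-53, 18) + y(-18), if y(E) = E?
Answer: -2021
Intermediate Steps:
M = 49 (M = (7*1)² = 7² = 49)
x(U, p) = 49 - 61*p + U*p (x(U, p) = (p*U - 61*p) + 49 = (U*p - 61*p) + 49 = (-61*p + U*p) + 49 = 49 - 61*p + U*p)
x(-53, 18) + y(-18) = (49 - 61*18 - 53*18) - 18 = (49 - 1098 - 954) - 18 = -2003 - 18 = -2021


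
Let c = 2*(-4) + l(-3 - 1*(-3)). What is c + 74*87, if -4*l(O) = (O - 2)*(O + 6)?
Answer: 6433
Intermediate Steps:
l(O) = -(-2 + O)*(6 + O)/4 (l(O) = -(O - 2)*(O + 6)/4 = -(-2 + O)*(6 + O)/4)
c = -5 (c = 2*(-4) + (3 - (-3 - 1*(-3)) - (-3 - 1*(-3))²/4) = -8 + (3 - (-3 + 3) - (-3 + 3)²/4) = -8 + (3 - 1*0 - ¼*0²) = -8 + (3 + 0 - ¼*0) = -8 + (3 + 0 + 0) = -8 + 3 = -5)
c + 74*87 = -5 + 74*87 = -5 + 6438 = 6433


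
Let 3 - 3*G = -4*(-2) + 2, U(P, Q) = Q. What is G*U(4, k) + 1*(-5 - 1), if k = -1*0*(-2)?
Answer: -6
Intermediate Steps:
k = 0 (k = 0*(-2) = 0)
G = -7/3 (G = 1 - (-4*(-2) + 2)/3 = 1 - (8 + 2)/3 = 1 - 1/3*10 = 1 - 10/3 = -7/3 ≈ -2.3333)
G*U(4, k) + 1*(-5 - 1) = -7/3*0 + 1*(-5 - 1) = 0 + 1*(-6) = 0 - 6 = -6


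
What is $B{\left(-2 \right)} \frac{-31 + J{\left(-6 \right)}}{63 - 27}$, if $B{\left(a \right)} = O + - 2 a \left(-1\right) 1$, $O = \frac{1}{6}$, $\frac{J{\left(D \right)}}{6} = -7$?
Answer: $\frac{1679}{216} \approx 7.7731$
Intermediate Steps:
$J{\left(D \right)} = -42$ ($J{\left(D \right)} = 6 \left(-7\right) = -42$)
$O = \frac{1}{6} \approx 0.16667$
$B{\left(a \right)} = \frac{1}{6} + 2 a$ ($B{\left(a \right)} = \frac{1}{6} + - 2 a \left(-1\right) 1 = \frac{1}{6} + 2 a 1 = \frac{1}{6} + 2 a$)
$B{\left(-2 \right)} \frac{-31 + J{\left(-6 \right)}}{63 - 27} = \left(\frac{1}{6} + 2 \left(-2\right)\right) \frac{-31 - 42}{63 - 27} = \left(\frac{1}{6} - 4\right) \left(- \frac{73}{36}\right) = - \frac{23 \left(\left(-73\right) \frac{1}{36}\right)}{6} = \left(- \frac{23}{6}\right) \left(- \frac{73}{36}\right) = \frac{1679}{216}$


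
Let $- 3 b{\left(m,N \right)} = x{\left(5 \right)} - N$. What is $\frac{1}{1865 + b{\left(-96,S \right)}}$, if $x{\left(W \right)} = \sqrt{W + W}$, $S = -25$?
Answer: $\frac{557}{1034163} + \frac{\sqrt{10}}{10341630} \approx 0.00053891$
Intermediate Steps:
$x{\left(W \right)} = \sqrt{2} \sqrt{W}$ ($x{\left(W \right)} = \sqrt{2 W} = \sqrt{2} \sqrt{W}$)
$b{\left(m,N \right)} = - \frac{\sqrt{10}}{3} + \frac{N}{3}$ ($b{\left(m,N \right)} = - \frac{\sqrt{2} \sqrt{5} - N}{3} = - \frac{\sqrt{10} - N}{3} = - \frac{\sqrt{10}}{3} + \frac{N}{3}$)
$\frac{1}{1865 + b{\left(-96,S \right)}} = \frac{1}{1865 - \left(\frac{25}{3} + \frac{\sqrt{10}}{3}\right)} = \frac{1}{\frac{5570}{3} - \frac{\sqrt{10}}{3}}$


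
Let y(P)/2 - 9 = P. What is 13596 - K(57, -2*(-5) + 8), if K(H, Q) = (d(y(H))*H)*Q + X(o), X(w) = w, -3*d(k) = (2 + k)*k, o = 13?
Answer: 6062879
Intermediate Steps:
y(P) = 18 + 2*P
d(k) = -k*(2 + k)/3 (d(k) = -(2 + k)*k/3 = -k*(2 + k)/3)
K(H, Q) = 13 - H*Q*(18 + 2*H)*(20 + 2*H)/3 (K(H, Q) = ((-(18 + 2*H)*(2 + (18 + 2*H))/3)*H)*Q + 13 = ((-(18 + 2*H)*(20 + 2*H)/3)*H)*Q + 13 = (-H*(18 + 2*H)*(20 + 2*H)/3)*Q + 13 = -H*Q*(18 + 2*H)*(20 + 2*H)/3 + 13 = 13 - H*Q*(18 + 2*H)*(20 + 2*H)/3)
13596 - K(57, -2*(-5) + 8) = 13596 - (13 - 4/3*57*(-2*(-5) + 8)*(9 + 57)*(10 + 57)) = 13596 - (13 - 4/3*57*(10 + 8)*66*67) = 13596 - (13 - 4/3*57*18*66*67) = 13596 - (13 - 6049296) = 13596 - 1*(-6049283) = 13596 + 6049283 = 6062879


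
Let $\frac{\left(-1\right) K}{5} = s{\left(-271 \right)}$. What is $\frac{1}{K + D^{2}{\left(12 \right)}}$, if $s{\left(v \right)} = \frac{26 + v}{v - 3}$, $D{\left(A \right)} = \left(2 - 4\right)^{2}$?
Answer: $\frac{274}{3159} \approx 0.086736$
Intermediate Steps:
$D{\left(A \right)} = 4$ ($D{\left(A \right)} = \left(-2\right)^{2} = 4$)
$s{\left(v \right)} = \frac{26 + v}{-3 + v}$
$K = - \frac{1225}{274}$ ($K = - 5 \frac{26 - 271}{-3 - 271} = - 5 \frac{1}{-274} \left(-245\right) = - 5 \left(\left(- \frac{1}{274}\right) \left(-245\right)\right) = \left(-5\right) \frac{245}{274} = - \frac{1225}{274} \approx -4.4708$)
$\frac{1}{K + D^{2}{\left(12 \right)}} = \frac{1}{- \frac{1225}{274} + 4^{2}} = \frac{1}{- \frac{1225}{274} + 16} = \frac{1}{\frac{3159}{274}} = \frac{274}{3159}$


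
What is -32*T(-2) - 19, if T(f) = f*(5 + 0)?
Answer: 301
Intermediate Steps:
T(f) = 5*f (T(f) = f*5 = 5*f)
-32*T(-2) - 19 = -160*(-2) - 19 = -32*(-10) - 19 = 320 - 19 = 301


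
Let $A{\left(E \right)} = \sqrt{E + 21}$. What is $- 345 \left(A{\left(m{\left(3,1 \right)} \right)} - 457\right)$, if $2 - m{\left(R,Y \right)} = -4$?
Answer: $157665 - 1035 \sqrt{3} \approx 1.5587 \cdot 10^{5}$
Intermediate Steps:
$m{\left(R,Y \right)} = 6$ ($m{\left(R,Y \right)} = 2 - -4 = 2 + 4 = 6$)
$A{\left(E \right)} = \sqrt{21 + E}$
$- 345 \left(A{\left(m{\left(3,1 \right)} \right)} - 457\right) = - 345 \left(\sqrt{21 + 6} - 457\right) = - 345 \left(\sqrt{27} - 457\right) = - 345 \left(3 \sqrt{3} - 457\right) = - 345 \left(-457 + 3 \sqrt{3}\right) = 157665 - 1035 \sqrt{3}$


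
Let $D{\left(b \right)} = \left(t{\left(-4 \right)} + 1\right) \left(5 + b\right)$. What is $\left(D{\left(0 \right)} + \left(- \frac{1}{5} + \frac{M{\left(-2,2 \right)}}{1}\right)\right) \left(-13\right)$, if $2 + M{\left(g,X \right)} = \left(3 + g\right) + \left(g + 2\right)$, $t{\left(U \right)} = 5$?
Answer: $- \frac{1872}{5} \approx -374.4$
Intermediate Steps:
$M{\left(g,X \right)} = 3 + 2 g$ ($M{\left(g,X \right)} = -2 + \left(\left(3 + g\right) + \left(g + 2\right)\right) = -2 + \left(\left(3 + g\right) + \left(2 + g\right)\right) = -2 + \left(5 + 2 g\right) = 3 + 2 g$)
$D{\left(b \right)} = 30 + 6 b$ ($D{\left(b \right)} = \left(5 + 1\right) \left(5 + b\right) = 6 \left(5 + b\right) = 30 + 6 b$)
$\left(D{\left(0 \right)} + \left(- \frac{1}{5} + \frac{M{\left(-2,2 \right)}}{1}\right)\right) \left(-13\right) = \left(\left(30 + 6 \cdot 0\right) + \left(- \frac{1}{5} + \frac{3 + 2 \left(-2\right)}{1}\right)\right) \left(-13\right) = \left(\left(30 + 0\right) + \left(\left(-1\right) \frac{1}{5} + \left(3 - 4\right) 1\right)\right) \left(-13\right) = \left(30 - \frac{6}{5}\right) \left(-13\right) = \frac{144}{5} \left(-13\right) = - \frac{1872}{5}$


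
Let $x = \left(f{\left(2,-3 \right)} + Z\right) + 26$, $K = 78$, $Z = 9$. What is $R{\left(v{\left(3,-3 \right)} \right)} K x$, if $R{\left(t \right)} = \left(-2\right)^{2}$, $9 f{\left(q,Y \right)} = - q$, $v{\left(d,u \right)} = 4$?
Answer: $\frac{32552}{3} \approx 10851.0$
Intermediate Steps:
$f{\left(q,Y \right)} = - \frac{q}{9}$ ($f{\left(q,Y \right)} = \frac{\left(-1\right) q}{9} = - \frac{q}{9}$)
$R{\left(t \right)} = 4$
$x = \frac{313}{9}$ ($x = \left(\left(- \frac{1}{9}\right) 2 + 9\right) + 26 = \left(- \frac{2}{9} + 9\right) + 26 = \frac{79}{9} + 26 = \frac{313}{9} \approx 34.778$)
$R{\left(v{\left(3,-3 \right)} \right)} K x = 4 \cdot 78 \cdot \frac{313}{9} = 312 \cdot \frac{313}{9} = \frac{32552}{3}$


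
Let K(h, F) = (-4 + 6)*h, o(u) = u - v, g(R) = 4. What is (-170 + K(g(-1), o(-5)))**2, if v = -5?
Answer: 26244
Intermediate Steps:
o(u) = 5 + u (o(u) = u - 1*(-5) = u + 5 = 5 + u)
K(h, F) = 2*h
(-170 + K(g(-1), o(-5)))**2 = (-170 + 2*4)**2 = (-170 + 8)**2 = (-162)**2 = 26244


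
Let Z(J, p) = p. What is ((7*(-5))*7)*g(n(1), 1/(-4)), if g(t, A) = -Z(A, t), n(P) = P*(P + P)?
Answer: 490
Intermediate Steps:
n(P) = 2*P² (n(P) = P*(2*P) = 2*P²)
g(t, A) = -t
((7*(-5))*7)*g(n(1), 1/(-4)) = ((7*(-5))*7)*(-2*1²) = (-35*7)*(-2) = -(-245)*2 = -245*(-2) = 490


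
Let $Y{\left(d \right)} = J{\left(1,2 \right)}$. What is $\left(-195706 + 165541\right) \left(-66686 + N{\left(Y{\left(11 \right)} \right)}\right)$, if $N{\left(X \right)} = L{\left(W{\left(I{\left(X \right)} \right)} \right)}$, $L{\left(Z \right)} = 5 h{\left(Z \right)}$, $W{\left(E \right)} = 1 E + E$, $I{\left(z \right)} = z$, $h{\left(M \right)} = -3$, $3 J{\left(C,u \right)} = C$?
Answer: $2012035665$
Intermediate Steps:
$J{\left(C,u \right)} = \frac{C}{3}$
$Y{\left(d \right)} = \frac{1}{3}$ ($Y{\left(d \right)} = \frac{1}{3} \cdot 1 = \frac{1}{3}$)
$W{\left(E \right)} = 2 E$ ($W{\left(E \right)} = E + E = 2 E$)
$L{\left(Z \right)} = -15$ ($L{\left(Z \right)} = 5 \left(-3\right) = -15$)
$N{\left(X \right)} = -15$
$\left(-195706 + 165541\right) \left(-66686 + N{\left(Y{\left(11 \right)} \right)}\right) = \left(-195706 + 165541\right) \left(-66686 - 15\right) = \left(-30165\right) \left(-66701\right) = 2012035665$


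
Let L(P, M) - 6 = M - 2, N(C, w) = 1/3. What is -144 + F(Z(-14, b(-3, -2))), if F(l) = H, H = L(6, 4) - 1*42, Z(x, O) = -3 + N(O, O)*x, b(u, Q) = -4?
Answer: -178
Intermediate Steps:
N(C, w) = 1/3
L(P, M) = 4 + M (L(P, M) = 6 + (M - 2) = 6 + (-2 + M) = 4 + M)
Z(x, O) = -3 + x/3
H = -34 (H = (4 + 4) - 1*42 = 8 - 42 = -34)
F(l) = -34
-144 + F(Z(-14, b(-3, -2))) = -144 - 34 = -178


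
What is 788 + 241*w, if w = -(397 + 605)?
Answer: -240694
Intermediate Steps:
w = -1002 (w = -1*1002 = -1002)
788 + 241*w = 788 + 241*(-1002) = 788 - 241482 = -240694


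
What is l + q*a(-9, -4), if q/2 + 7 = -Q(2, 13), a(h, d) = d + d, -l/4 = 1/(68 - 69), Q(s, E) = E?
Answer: 324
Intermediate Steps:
l = 4 (l = -4/(68 - 69) = -4/(-1) = -4*(-1) = 4)
a(h, d) = 2*d
q = -40 (q = -14 + 2*(-1*13) = -14 + 2*(-13) = -14 - 26 = -40)
l + q*a(-9, -4) = 4 - 80*(-4) = 4 - 40*(-8) = 4 + 320 = 324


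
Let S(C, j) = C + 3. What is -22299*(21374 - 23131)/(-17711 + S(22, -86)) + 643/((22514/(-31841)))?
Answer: -311045675180/99545651 ≈ -3124.7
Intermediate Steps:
S(C, j) = 3 + C
-22299*(21374 - 23131)/(-17711 + S(22, -86)) + 643/((22514/(-31841))) = -22299*(21374 - 23131)/(-17711 + (3 + 22)) + 643/((22514/(-31841))) = -22299*(-1757/(-17711 + 25)) + 643/((22514*(-1/31841))) = -22299/((-17686*(-1/1757))) + 643/(-22514/31841) = -22299/17686/1757 + 643*(-31841/22514) = -22299*1757/17686 - 20473763/22514 = -39179343/17686 - 20473763/22514 = -311045675180/99545651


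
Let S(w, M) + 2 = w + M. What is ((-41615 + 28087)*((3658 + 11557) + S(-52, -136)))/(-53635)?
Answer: 40651640/10727 ≈ 3789.7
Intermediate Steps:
S(w, M) = -2 + M + w (S(w, M) = -2 + (w + M) = -2 + (M + w) = -2 + M + w)
((-41615 + 28087)*((3658 + 11557) + S(-52, -136)))/(-53635) = ((-41615 + 28087)*((3658 + 11557) + (-2 - 136 - 52)))/(-53635) = -13528*(15215 - 190)*(-1/53635) = -13528*15025*(-1/53635) = -203258200*(-1/53635) = 40651640/10727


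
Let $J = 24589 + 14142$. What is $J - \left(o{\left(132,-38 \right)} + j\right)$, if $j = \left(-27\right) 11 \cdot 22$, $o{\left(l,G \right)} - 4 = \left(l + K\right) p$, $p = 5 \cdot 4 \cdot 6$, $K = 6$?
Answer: $28701$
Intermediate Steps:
$p = 120$ ($p = 20 \cdot 6 = 120$)
$o{\left(l,G \right)} = 724 + 120 l$ ($o{\left(l,G \right)} = 4 + \left(l + 6\right) 120 = 4 + \left(6 + l\right) 120 = 4 + \left(720 + 120 l\right) = 724 + 120 l$)
$J = 38731$
$j = -6534$ ($j = \left(-297\right) 22 = -6534$)
$J - \left(o{\left(132,-38 \right)} + j\right) = 38731 - \left(\left(724 + 120 \cdot 132\right) - 6534\right) = 38731 - \left(\left(724 + 15840\right) - 6534\right) = 38731 - \left(16564 - 6534\right) = 38731 - 10030 = 28701$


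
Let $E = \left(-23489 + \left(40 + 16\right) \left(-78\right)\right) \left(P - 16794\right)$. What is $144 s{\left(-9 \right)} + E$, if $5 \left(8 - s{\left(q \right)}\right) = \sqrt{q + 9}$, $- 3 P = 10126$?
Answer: $\frac{1685574812}{3} \approx 5.6186 \cdot 10^{8}$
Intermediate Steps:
$P = - \frac{10126}{3}$ ($P = \left(- \frac{1}{3}\right) 10126 = - \frac{10126}{3} \approx -3375.3$)
$s{\left(q \right)} = 8 - \frac{\sqrt{9 + q}}{5}$ ($s{\left(q \right)} = 8 - \frac{\sqrt{q + 9}}{5} = 8 - \frac{\sqrt{9 + q}}{5}$)
$E = \frac{1685571356}{3}$ ($E = \left(-23489 + \left(40 + 16\right) \left(-78\right)\right) \left(- \frac{10126}{3} - 16794\right) = \left(-23489 + 56 \left(-78\right)\right) \left(- \frac{60508}{3}\right) = \left(-23489 - 4368\right) \left(- \frac{60508}{3}\right) = \left(-27857\right) \left(- \frac{60508}{3}\right) = \frac{1685571356}{3} \approx 5.6186 \cdot 10^{8}$)
$144 s{\left(-9 \right)} + E = 144 \left(8 - \frac{\sqrt{9 - 9}}{5}\right) + \frac{1685571356}{3} = 144 \left(8 - \frac{\sqrt{0}}{5}\right) + \frac{1685571356}{3} = 144 \left(8 - 0\right) + \frac{1685571356}{3} = 144 \left(8 + 0\right) + \frac{1685571356}{3} = 144 \cdot 8 + \frac{1685571356}{3} = 1152 + \frac{1685571356}{3} = \frac{1685574812}{3}$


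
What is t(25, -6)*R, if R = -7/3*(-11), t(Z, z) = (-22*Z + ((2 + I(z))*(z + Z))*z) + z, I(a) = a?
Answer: -7700/3 ≈ -2566.7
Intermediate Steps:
t(Z, z) = z - 22*Z + z*(2 + z)*(Z + z) (t(Z, z) = (-22*Z + ((2 + z)*(z + Z))*z) + z = (-22*Z + ((2 + z)*(Z + z))*z) + z = (-22*Z + z*(2 + z)*(Z + z)) + z = z - 22*Z + z*(2 + z)*(Z + z))
R = 77/3 (R = -7*⅓*(-11) = -7/3*(-11) = 77/3 ≈ 25.667)
t(25, -6)*R = (-6 + (-6)³ - 22*25 + 2*(-6)² + 25*(-6)² + 2*25*(-6))*(77/3) = (-6 - 216 - 550 + 2*36 + 25*36 - 300)*(77/3) = (-6 - 216 - 550 + 72 + 900 - 300)*(77/3) = -100*77/3 = -7700/3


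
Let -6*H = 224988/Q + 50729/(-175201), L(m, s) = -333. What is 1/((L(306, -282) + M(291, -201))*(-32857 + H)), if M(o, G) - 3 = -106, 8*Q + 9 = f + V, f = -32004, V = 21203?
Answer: 2840884215/40663086260013034 ≈ 6.9864e-8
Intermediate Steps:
Q = -5405/4 (Q = -9/8 + (-32004 + 21203)/8 = -9/8 + (⅛)*(-10801) = -9/8 - 10801/8 = -5405/4 ≈ -1351.3)
M(o, G) = -103 (M(o, G) = 3 - 106 = -103)
H = 157946680597/5681768430 (H = -(224988/(-5405/4) + 50729/(-175201))/6 = -(224988*(-4/5405) + 50729*(-1/175201))/6 = -(-899952/5405 - 50729/175201)/6 = -⅙*(-157946680597/946961405) = 157946680597/5681768430 ≈ 27.799)
1/((L(306, -282) + M(291, -201))*(-32857 + H)) = 1/((-333 - 103)*(-32857 + 157946680597/5681768430)) = 1/(-436*(-186527918623913/5681768430)) = 1/(40663086260013034/2840884215) = 2840884215/40663086260013034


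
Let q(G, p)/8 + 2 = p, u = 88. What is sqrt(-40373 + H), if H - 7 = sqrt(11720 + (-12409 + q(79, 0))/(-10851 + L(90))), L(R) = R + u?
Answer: sqrt(-4598209292014 + 10673*sqrt(1335192139905))/10673 ≈ 200.64*I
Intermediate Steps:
L(R) = 88 + R (L(R) = R + 88 = 88 + R)
q(G, p) = -16 + 8*p
H = 7 + sqrt(1335192139905)/10673 (H = 7 + sqrt(11720 + (-12409 + (-16 + 8*0))/(-10851 + (88 + 90))) = 7 + sqrt(11720 + (-12409 + (-16 + 0))/(-10851 + 178)) = 7 + sqrt(11720 + (-12409 - 16)/(-10673)) = 7 + sqrt(11720 - 12425*(-1/10673)) = 7 + sqrt(11720 + 12425/10673) = 7 + sqrt(125099985/10673) = 7 + sqrt(1335192139905)/10673 ≈ 115.26)
sqrt(-40373 + H) = sqrt(-40373 + (7 + sqrt(1335192139905)/10673)) = sqrt(-40366 + sqrt(1335192139905)/10673)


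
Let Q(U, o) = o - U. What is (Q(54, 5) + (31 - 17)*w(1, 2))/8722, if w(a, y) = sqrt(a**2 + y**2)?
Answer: -1/178 + sqrt(5)/623 ≈ -0.0020288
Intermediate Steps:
(Q(54, 5) + (31 - 17)*w(1, 2))/8722 = ((5 - 1*54) + (31 - 17)*sqrt(1**2 + 2**2))/8722 = ((5 - 54) + 14*sqrt(1 + 4))*(1/8722) = (-49 + 14*sqrt(5))*(1/8722) = -1/178 + sqrt(5)/623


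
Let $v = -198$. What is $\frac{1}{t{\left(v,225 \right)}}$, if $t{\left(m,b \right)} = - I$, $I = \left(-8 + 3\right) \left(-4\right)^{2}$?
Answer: $\frac{1}{80} \approx 0.0125$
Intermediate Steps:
$I = -80$ ($I = \left(-5\right) 16 = -80$)
$t{\left(m,b \right)} = 80$ ($t{\left(m,b \right)} = \left(-1\right) \left(-80\right) = 80$)
$\frac{1}{t{\left(v,225 \right)}} = \frac{1}{80}$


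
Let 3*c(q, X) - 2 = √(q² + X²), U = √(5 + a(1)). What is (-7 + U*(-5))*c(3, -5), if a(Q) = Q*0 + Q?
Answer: (-7 - 5*√6)*(2 + √34)/3 ≈ -50.242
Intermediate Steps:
a(Q) = Q (a(Q) = 0 + Q = Q)
U = √6 (U = √(5 + 1) = √6 ≈ 2.4495)
c(q, X) = ⅔ + √(X² + q²)/3 (c(q, X) = ⅔ + √(q² + X²)/3 = ⅔ + √(X² + q²)/3)
(-7 + U*(-5))*c(3, -5) = (-7 + √6*(-5))*(⅔ + √((-5)² + 3²)/3) = (-7 - 5*√6)*(⅔ + √(25 + 9)/3) = (-7 - 5*√6)*(⅔ + √34/3)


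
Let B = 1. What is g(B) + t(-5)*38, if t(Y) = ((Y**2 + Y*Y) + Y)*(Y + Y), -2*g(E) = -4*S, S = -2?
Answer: -17104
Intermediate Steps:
g(E) = -4 (g(E) = -(-2)*(-2) = -1/2*8 = -4)
t(Y) = 2*Y*(Y + 2*Y**2) (t(Y) = ((Y**2 + Y**2) + Y)*(2*Y) = (2*Y**2 + Y)*(2*Y) = (Y + 2*Y**2)*(2*Y) = 2*Y*(Y + 2*Y**2))
g(B) + t(-5)*38 = -4 + ((-5)**2*(2 + 4*(-5)))*38 = -4 + (25*(2 - 20))*38 = -4 + (25*(-18))*38 = -4 - 450*38 = -4 - 17100 = -17104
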